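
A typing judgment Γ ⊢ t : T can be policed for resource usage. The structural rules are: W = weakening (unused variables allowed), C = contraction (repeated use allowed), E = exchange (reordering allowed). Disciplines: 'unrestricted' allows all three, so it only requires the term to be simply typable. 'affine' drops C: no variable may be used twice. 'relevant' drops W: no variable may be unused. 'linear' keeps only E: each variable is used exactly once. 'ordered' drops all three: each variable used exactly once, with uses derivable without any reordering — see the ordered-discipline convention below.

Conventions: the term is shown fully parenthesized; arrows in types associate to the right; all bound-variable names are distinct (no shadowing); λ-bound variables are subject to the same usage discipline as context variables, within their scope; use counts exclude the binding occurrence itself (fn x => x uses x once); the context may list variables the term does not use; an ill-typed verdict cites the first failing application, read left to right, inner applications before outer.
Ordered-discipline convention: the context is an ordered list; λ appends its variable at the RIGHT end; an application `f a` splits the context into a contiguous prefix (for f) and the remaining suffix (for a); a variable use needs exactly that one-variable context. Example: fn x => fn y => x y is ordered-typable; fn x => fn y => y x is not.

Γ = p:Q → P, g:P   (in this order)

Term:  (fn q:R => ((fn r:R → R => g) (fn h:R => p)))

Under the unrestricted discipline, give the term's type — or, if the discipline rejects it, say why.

not well-typed under unrestricted — a type mismatch blocks all five
usage: p: 1×, g: 1×, q (λ-bound): 0×, r (λ-bound): 0×, h (λ-bound): 0×
use order (left to right): g, p
typing: ill-typed: an argument R → Q → P mismatches the expected R → R
all disciplines: ordered ✗; linear ✗; affine ✗; relevant ✗; unrestricted ✗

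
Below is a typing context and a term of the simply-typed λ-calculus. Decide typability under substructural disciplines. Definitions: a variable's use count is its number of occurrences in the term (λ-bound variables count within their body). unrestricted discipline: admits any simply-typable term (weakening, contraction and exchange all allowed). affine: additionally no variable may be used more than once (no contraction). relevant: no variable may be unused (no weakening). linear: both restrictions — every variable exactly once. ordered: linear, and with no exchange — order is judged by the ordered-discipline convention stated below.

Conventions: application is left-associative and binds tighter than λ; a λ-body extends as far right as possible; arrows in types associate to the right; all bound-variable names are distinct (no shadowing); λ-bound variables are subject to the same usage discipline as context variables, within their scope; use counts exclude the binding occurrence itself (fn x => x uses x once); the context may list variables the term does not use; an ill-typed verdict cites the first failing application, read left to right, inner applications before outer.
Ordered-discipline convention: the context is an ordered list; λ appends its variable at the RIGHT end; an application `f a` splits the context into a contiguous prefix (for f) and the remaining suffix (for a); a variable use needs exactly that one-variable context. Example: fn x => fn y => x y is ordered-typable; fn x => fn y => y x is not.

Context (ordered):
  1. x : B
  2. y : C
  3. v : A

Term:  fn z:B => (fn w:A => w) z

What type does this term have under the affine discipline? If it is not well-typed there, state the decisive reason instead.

not well-typed under affine — not simply typable
counts: x=0, y=0, v=0, z (bound)=1, w (bound)=1
order of uses: w, z
typing: ill-typed: an application expects A but receives B
summary: ordered ✗; linear ✗; affine ✗; relevant ✗; unrestricted ✗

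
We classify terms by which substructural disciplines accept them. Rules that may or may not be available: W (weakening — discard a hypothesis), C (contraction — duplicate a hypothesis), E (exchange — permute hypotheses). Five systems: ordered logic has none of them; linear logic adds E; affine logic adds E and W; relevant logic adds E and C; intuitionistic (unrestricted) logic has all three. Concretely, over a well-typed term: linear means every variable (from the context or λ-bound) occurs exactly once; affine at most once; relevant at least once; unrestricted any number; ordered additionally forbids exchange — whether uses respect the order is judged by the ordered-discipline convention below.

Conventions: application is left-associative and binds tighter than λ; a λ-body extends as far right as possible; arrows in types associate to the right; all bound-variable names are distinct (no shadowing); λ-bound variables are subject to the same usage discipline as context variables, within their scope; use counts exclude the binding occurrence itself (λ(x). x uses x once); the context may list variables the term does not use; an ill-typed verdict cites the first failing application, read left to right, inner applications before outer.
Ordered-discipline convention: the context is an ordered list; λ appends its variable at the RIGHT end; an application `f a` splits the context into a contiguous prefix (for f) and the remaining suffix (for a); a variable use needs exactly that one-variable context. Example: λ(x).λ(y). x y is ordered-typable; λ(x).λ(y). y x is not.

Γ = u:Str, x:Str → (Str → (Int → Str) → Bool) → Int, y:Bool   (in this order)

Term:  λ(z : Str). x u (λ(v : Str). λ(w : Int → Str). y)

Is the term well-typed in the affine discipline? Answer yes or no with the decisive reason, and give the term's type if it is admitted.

yes — none of u, x, y, z, v, w used more than once; term : Str → Int
use counts: u: 1×, x: 1×, y: 1×, z (bound): 0×, v (bound): 0×, w (bound): 0×
use order (left to right): x, u, y
typing: the term checks, with type Str → Int
per-discipline verdicts: ordered ✗ · linear ✗ · affine ✓ · relevant ✗ · unrestricted ✓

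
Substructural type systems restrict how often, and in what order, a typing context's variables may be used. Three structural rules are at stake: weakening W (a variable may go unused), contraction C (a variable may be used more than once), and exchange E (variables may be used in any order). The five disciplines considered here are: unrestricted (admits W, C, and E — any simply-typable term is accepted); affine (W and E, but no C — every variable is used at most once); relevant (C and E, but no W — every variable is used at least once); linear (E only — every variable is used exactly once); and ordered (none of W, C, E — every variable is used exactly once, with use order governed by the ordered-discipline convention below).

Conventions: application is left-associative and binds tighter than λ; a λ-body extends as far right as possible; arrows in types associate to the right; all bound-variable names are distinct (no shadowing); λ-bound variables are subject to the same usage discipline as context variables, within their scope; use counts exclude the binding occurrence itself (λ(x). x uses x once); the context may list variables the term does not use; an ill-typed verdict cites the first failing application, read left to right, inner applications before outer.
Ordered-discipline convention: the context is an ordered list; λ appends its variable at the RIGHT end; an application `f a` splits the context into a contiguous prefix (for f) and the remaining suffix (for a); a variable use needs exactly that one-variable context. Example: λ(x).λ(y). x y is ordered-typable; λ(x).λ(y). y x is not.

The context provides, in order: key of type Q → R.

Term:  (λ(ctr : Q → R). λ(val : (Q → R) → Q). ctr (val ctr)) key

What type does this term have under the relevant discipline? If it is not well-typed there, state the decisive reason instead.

term : ((Q → R) → Q) → R
counts: key: 1; ctr (λ-bound): 2; val (λ-bound): 1
uses in reading order: ctr, val, ctr, key
typing: the term checks, with type ((Q → R) → Q) → R
per-discipline verdicts: ordered ✗; linear ✗; affine ✗; relevant ✓; unrestricted ✓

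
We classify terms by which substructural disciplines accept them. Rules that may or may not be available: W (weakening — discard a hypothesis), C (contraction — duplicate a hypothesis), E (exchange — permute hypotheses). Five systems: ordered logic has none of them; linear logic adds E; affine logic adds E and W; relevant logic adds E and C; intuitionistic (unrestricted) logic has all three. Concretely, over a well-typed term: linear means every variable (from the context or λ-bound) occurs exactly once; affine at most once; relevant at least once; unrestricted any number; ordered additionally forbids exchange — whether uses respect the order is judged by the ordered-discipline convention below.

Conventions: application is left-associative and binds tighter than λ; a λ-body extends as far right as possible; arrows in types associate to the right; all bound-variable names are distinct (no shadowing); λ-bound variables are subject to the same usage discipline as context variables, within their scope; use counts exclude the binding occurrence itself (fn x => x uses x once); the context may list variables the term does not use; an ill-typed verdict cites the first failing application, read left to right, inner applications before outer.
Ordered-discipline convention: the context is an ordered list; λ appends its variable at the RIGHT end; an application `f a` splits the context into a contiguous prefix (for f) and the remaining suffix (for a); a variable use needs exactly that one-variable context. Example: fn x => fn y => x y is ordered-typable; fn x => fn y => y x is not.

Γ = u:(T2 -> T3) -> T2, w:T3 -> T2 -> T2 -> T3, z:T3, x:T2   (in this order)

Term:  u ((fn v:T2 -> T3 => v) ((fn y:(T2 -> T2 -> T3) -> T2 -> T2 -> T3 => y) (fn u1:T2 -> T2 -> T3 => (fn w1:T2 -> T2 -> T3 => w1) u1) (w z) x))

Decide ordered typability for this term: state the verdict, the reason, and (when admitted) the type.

yes — u, w, z, x, v, y, u1, w1 once each; derivable with no W/C/E; term : T2
variable uses: u: 1×, w: 1×, z: 1×, x: 1×, v (bound): 1×, y (bound): 1×, u1 (bound): 1×, w1 (bound): 1×
left-to-right use order: u, v, y, w1, u1, w, z, x
typing: ✓ — T2
summary: ordered ✓ · linear ✓ · affine ✓ · relevant ✓ · unrestricted ✓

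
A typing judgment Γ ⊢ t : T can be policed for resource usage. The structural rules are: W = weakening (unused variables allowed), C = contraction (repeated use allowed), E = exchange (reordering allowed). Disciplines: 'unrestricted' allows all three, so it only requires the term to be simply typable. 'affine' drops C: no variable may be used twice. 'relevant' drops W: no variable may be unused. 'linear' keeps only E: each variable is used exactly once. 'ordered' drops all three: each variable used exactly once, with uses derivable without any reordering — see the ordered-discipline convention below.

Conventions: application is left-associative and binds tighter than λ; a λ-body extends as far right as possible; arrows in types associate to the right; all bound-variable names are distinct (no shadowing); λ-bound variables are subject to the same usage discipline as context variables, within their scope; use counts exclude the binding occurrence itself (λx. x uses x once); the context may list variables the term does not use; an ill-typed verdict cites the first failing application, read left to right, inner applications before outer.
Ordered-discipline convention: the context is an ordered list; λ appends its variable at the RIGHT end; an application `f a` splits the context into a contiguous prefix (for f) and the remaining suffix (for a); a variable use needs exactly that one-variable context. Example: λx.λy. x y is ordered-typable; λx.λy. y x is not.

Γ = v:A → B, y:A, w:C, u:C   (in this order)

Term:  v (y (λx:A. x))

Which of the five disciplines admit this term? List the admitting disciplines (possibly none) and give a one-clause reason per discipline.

admitting disciplines: none
use counts: v=1, y=1, w=0, u=0, x (λ-bound)=1
left-to-right use order: v, y, x
typing: ill-typed: non-function type A applied to an argument
ordered ✗ (not simply typable)
linear ✗ (fails simple typing)
affine ✗ (a type mismatch blocks all five)
relevant ✗ (the type mismatch rejects it)
unrestricted ✗ (not simply typable)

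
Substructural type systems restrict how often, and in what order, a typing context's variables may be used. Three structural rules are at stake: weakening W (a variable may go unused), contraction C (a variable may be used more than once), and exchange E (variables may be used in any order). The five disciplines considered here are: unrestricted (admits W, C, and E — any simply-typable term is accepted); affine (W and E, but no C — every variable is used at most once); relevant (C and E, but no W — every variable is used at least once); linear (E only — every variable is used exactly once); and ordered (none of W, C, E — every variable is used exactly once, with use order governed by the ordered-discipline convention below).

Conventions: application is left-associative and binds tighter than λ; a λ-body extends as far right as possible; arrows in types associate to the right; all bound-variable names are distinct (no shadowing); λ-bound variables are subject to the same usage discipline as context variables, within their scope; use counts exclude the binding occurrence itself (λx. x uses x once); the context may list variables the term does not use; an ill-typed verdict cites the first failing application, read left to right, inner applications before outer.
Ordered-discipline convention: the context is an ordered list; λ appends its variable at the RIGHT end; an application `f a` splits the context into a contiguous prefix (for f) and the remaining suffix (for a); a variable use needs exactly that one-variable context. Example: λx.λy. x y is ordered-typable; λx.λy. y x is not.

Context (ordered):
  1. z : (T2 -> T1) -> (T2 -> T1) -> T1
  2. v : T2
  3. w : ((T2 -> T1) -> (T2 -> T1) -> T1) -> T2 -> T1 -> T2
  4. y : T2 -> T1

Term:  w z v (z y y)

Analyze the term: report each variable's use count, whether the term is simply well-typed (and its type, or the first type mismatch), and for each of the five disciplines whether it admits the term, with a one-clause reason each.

use counts: z ×2, v ×1, w ×1, y ×2
order of uses: w, z, v, z, y, y
typing: ✓ — T2
ordered: ✗ — uses contraction: z ×2, y ×2
linear: ✗ — uses contraction: z ×2, y ×2
affine: ✗ — uses contraction: z ×2, y ×2
relevant: ✓ — at least one use each (z, v, w, y)
unrestricted: ✓ — type-checks (T2) and nothing is barred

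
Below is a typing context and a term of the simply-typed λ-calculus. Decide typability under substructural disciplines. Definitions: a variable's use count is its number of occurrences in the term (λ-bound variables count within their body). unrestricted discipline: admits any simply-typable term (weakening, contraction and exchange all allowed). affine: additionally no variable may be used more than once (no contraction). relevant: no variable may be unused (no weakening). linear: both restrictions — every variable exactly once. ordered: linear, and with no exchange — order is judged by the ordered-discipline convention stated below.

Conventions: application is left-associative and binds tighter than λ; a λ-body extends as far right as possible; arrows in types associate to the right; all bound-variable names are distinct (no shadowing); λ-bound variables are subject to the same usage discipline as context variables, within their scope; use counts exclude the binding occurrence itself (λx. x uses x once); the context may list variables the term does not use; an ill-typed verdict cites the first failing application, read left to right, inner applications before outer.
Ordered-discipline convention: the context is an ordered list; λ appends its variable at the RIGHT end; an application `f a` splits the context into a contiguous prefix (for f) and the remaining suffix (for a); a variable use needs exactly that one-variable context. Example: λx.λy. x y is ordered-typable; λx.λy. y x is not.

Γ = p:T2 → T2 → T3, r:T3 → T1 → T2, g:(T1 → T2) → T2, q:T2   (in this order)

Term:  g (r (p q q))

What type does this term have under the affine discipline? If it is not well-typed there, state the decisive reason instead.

not well-typed under affine — q ×2 used more than once (contraction)
usage: p: 1×, r: 1×, g: 1×, q: 2×
use order (left to right): g, r, p, q, q
typing: well-typed — term : T2
per-discipline verdicts: ordered ✗; linear ✗; affine ✗; relevant ✓; unrestricted ✓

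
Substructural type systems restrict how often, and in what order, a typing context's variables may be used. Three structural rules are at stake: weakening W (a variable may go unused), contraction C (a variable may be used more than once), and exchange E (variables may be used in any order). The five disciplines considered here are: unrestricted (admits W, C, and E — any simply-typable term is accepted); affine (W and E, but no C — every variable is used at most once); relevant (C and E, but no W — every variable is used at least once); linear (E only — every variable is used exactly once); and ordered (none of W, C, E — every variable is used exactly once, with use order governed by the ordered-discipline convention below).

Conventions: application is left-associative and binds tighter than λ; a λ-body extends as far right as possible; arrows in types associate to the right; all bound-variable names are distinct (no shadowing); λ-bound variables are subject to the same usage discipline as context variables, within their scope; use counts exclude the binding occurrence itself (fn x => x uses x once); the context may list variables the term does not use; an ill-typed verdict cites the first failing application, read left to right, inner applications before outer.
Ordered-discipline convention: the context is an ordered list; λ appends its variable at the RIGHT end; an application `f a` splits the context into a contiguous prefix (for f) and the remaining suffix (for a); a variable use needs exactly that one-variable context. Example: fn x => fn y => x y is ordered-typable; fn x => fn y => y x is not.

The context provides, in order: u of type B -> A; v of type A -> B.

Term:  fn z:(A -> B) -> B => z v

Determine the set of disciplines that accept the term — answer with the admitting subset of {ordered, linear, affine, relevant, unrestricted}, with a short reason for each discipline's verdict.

admitted in: affine, unrestricted
usage: u: 0×, v: 1×, z [bound]: 1×
use order (left to right): z, v
typing: well-typed at ((A -> B) -> B) -> B
ordered ✗ (u left unused)
linear ✗ (u left unused)
affine ✓ (at most one use each (u, v, z))
relevant ✗ (u left unused)
unrestricted ✓ (type-checks (((A -> B) -> B) -> B) and nothing is barred)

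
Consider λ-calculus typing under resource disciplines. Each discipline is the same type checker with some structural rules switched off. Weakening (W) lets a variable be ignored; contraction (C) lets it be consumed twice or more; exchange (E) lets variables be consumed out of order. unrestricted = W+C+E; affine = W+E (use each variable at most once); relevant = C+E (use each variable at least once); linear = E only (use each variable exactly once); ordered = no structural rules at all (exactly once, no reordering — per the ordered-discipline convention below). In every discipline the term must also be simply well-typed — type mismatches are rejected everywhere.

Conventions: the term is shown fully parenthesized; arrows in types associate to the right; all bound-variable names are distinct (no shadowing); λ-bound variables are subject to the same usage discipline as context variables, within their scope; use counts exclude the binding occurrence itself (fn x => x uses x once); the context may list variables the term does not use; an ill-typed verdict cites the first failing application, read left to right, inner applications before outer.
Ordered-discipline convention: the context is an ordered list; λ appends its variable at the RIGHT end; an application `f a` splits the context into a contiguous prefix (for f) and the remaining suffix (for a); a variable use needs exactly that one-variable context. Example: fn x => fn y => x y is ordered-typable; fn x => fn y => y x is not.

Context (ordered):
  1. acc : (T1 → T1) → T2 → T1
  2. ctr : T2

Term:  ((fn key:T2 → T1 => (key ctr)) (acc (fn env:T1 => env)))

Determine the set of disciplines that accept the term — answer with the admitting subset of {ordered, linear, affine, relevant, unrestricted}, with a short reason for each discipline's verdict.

admitted by: linear, affine, relevant, unrestricted
usage: acc ×1, ctr ×1, key [bound] ×1, env [bound] ×1
use order (left to right): key, ctr, acc, env
typing: the term checks, with type T1
ordered ✗ (needs exchange: uses follow key, ctr, acc, env)
linear ✓ (each of acc, ctr, key, env used exactly once)
affine ✓ (acc, ctr, key, env: no repeats, contraction unneeded)
relevant ✓ (none of acc, ctr, key, env goes unused)
unrestricted ✓ (simply typable at T1; W, C, E all held)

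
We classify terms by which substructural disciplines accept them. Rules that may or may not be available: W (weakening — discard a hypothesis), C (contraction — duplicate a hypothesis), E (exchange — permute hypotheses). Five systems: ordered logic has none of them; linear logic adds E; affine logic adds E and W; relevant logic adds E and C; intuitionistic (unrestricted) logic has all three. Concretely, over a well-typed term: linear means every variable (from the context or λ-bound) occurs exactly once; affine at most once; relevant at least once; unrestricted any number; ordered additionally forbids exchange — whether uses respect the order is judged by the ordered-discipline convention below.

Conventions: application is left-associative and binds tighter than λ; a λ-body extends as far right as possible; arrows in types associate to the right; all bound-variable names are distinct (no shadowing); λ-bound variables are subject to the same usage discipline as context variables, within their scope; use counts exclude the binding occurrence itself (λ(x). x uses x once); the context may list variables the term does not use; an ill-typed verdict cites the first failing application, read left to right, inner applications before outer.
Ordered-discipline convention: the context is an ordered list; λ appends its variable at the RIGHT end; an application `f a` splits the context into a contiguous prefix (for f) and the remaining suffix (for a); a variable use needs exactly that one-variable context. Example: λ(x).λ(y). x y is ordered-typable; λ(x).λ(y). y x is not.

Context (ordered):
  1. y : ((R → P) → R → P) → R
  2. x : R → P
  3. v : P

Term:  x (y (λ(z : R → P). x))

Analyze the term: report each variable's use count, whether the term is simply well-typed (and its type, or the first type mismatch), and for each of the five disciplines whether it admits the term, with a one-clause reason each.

use counts: y: 1; x: 2; v: 0; z [bound]: 0
use order (left to right): x, y, x
typing: well-typed at P
ordered ✗ (uses contraction: x ×2; unused: v, z — weakening required)
linear ✗ (uses contraction: x ×2; unused: v, z — weakening required)
affine ✗ (uses contraction: x ×2)
relevant ✗ (unused: v, z — weakening required)
unrestricted ✓ (well-typed at P; no restrictions here)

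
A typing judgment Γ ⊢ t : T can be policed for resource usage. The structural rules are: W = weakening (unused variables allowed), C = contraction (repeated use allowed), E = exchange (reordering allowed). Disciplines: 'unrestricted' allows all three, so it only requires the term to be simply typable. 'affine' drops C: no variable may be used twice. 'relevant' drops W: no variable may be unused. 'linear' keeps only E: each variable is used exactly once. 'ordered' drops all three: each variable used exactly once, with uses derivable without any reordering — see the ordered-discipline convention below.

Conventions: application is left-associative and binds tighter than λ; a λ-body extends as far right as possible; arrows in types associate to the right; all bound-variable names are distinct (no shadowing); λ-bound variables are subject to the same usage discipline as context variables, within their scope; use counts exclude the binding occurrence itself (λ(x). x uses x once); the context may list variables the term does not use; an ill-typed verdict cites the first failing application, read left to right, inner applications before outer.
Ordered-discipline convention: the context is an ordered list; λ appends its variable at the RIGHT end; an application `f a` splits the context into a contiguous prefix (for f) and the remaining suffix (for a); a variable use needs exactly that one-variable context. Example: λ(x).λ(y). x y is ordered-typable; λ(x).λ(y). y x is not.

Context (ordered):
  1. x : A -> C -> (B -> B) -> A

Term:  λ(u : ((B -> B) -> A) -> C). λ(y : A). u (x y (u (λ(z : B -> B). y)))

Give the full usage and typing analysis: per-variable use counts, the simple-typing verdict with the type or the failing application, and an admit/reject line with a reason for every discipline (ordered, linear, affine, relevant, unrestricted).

use counts: x ×1; u (λ-bound) ×2; y (λ-bound) ×2; z (λ-bound) ×0
left-to-right use order: u, x, y, u, y
typing: well-typed at (((B -> B) -> A) -> C) -> A -> C
ordered: ✗, repeated use of u ×2, y ×2; unused: z — weakening required
linear: ✗, repeated use of u ×2, y ×2; unused: z — weakening required
affine: ✗, repeated use of u ×2, y ×2
relevant: ✗, unused: z — weakening required
unrestricted: ✓, simply typable at (((B -> B) -> A) -> C) -> A -> C; W, C, E all held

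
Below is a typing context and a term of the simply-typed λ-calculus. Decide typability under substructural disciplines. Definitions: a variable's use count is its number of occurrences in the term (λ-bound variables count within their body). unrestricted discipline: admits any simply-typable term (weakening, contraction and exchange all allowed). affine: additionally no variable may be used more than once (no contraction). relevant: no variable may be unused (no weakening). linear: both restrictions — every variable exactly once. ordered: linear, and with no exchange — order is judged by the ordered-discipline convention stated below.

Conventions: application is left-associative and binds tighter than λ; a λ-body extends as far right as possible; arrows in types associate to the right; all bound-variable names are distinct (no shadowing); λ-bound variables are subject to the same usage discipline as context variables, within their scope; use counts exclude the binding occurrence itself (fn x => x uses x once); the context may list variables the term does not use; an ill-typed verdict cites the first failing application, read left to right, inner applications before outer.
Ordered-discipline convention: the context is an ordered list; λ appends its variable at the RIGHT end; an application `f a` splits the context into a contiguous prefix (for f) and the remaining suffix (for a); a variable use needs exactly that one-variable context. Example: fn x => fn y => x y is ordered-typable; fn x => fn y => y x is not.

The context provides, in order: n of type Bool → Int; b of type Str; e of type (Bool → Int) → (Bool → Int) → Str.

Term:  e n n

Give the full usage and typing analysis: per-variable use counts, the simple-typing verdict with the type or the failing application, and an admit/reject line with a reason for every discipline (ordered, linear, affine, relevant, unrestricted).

usage: n=2; b=0; e=1
uses in reading order: e, n, n
typing: the term checks, with type Str
ordered: ✗ — n ×2 used more than once (contraction); b left unused
linear: ✗ — n ×2 used more than once (contraction); b left unused
affine: ✗ — n ×2 used more than once (contraction)
relevant: ✗ — b left unused
unrestricted: ✓ — typability at Str is all that's needed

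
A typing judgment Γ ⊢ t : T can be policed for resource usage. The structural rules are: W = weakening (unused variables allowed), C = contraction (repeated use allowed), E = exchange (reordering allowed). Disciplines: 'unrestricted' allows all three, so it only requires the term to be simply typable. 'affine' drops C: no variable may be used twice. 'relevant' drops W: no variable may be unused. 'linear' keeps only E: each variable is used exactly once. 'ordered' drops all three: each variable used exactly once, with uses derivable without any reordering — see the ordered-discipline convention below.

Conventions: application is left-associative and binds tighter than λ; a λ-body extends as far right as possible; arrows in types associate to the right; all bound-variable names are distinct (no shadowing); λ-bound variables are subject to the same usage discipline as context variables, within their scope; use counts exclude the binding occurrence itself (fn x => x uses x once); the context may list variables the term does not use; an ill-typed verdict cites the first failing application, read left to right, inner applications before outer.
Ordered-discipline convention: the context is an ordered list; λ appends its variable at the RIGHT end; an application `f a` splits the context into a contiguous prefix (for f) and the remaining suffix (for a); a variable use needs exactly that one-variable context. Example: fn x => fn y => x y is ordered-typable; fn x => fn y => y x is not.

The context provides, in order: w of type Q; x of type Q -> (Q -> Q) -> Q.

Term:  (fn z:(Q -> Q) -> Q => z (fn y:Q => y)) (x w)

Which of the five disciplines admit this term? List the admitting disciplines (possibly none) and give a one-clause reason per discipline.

admitted in: linear, affine, relevant, unrestricted
usage: w: 1×, x: 1×, z [bound]: 1×, y [bound]: 1×
use order (left to right): z, y, x, w
typing: the term checks, with type Q
ordered: ✗, needs exchange: uses follow z, y, x, w
linear: ✓, w, x, z, y: one use apiece
affine: ✓, w, x, z, y: no repeats, contraction unneeded
relevant: ✓, every one of w, x, z, y appears
unrestricted: ✓, simply typable at Q; W, C, E all held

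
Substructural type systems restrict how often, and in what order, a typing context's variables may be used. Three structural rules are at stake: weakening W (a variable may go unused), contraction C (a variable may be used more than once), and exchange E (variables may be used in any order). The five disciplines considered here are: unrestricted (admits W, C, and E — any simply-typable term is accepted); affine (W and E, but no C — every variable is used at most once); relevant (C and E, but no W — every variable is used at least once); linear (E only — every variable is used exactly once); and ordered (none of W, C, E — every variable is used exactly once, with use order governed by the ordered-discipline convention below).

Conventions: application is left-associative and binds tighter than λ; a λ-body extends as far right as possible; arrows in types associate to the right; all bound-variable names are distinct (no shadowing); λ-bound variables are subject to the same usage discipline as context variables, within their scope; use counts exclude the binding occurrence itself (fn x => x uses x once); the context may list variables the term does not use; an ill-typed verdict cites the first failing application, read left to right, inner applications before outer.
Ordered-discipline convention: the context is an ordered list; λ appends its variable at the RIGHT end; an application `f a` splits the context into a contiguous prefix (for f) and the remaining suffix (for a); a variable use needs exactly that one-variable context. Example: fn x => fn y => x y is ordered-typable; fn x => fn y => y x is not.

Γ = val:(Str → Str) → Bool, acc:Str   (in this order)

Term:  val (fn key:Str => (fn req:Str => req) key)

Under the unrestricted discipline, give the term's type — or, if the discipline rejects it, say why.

term : Bool
use counts: val=1, acc=0, key [bound]=1, req [bound]=1
use order (left to right): val, req, key
typing: the term checks, with type Bool
all disciplines: ordered ✗ · linear ✗ · affine ✓ · relevant ✗ · unrestricted ✓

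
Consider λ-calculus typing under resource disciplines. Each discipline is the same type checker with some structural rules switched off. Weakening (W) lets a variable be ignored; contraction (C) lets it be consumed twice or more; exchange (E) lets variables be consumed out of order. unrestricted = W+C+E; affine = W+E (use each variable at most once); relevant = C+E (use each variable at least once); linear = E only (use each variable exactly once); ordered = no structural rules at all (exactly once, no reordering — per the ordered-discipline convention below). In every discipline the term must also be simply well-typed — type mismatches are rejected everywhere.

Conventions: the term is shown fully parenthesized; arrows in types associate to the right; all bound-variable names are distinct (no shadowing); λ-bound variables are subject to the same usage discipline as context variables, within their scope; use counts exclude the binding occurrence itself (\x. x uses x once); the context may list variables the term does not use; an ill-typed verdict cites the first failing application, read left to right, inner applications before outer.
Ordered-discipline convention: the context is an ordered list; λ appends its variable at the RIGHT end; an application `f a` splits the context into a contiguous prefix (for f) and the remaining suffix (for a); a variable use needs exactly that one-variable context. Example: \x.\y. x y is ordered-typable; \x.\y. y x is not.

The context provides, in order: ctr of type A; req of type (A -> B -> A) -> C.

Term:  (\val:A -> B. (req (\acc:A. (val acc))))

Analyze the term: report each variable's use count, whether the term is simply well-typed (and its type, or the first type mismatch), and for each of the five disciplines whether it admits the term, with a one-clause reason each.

counts: ctr ×0, req ×1, val (bound) ×1, acc (bound) ×1
use order (left to right): req, val, acc
typing: ill-typed: an application expects A -> B -> A but receives A -> B
ordered: ✗, a type mismatch blocks all five
linear: ✗, the type mismatch rejects it
affine: ✗, not simply typable
relevant: ✗, fails simple typing
unrestricted: ✗, a type mismatch blocks all five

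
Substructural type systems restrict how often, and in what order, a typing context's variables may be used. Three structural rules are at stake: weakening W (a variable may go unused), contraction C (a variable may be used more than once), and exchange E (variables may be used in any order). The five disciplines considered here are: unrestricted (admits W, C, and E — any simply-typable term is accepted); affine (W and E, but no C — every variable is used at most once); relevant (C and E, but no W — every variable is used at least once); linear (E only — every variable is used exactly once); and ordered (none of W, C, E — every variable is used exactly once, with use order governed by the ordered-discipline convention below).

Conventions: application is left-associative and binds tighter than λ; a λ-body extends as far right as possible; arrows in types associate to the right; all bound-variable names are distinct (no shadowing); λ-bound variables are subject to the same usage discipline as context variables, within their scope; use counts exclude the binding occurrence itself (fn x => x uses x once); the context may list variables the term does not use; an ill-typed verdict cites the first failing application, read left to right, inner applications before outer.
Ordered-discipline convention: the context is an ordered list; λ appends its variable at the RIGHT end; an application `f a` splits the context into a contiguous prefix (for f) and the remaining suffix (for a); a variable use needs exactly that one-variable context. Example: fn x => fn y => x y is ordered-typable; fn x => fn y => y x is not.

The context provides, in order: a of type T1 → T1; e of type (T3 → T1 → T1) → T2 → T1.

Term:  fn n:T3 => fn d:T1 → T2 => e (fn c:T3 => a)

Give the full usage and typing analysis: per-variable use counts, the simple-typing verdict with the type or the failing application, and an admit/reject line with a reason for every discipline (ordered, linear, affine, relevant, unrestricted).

variable uses: a: 1×, e: 1×, n (bound): 0×, d (bound): 0×, c (bound): 0×
left-to-right use order: e, a
typing: well-typed — term : T3 → (T1 → T2) → T2 → T1
ordered: ✗ — unused: n, d, c — weakening required
linear: ✗ — unused: n, d, c — weakening required
affine: ✓ — none of a, e, n, d, c used more than once
relevant: ✗ — unused: n, d, c — weakening required
unrestricted: ✓ — type-checks (T3 → (T1 → T2) → T2 → T1) and nothing is barred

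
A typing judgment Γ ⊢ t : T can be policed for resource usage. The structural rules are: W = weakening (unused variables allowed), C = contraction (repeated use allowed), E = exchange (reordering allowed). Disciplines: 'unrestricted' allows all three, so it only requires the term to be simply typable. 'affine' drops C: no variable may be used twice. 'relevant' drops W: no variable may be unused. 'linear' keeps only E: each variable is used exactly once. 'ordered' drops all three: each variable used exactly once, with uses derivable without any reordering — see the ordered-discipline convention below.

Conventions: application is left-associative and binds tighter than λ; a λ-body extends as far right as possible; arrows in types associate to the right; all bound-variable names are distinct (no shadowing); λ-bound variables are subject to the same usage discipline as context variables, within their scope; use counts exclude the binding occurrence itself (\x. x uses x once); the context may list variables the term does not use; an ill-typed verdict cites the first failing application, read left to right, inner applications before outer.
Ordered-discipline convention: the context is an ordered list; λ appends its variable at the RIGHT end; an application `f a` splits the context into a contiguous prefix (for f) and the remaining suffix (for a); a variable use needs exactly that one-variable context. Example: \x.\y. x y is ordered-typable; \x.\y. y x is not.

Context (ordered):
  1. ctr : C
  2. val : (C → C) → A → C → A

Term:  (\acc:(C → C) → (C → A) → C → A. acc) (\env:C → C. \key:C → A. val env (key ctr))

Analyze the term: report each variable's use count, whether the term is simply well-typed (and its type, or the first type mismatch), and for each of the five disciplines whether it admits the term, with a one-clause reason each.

counts: ctr=1; val=1; acc (λ-bound)=1; env (λ-bound)=1; key (λ-bound)=1
uses in reading order: acc, val, env, key, ctr
typing: ✓ — (C → C) → (C → A) → C → A
ordered ✗ (no ordered split (uses run acc, val, env, key, ctr))
linear ✓ (single use per variable (ctr, val, acc, env, key))
affine ✓ (at most one use each (ctr, val, acc, env, key))
relevant ✓ (none of ctr, val, acc, env, key goes unused)
unrestricted ✓ (well-typed at (C → C) → (C → A) → C → A; no restrictions here)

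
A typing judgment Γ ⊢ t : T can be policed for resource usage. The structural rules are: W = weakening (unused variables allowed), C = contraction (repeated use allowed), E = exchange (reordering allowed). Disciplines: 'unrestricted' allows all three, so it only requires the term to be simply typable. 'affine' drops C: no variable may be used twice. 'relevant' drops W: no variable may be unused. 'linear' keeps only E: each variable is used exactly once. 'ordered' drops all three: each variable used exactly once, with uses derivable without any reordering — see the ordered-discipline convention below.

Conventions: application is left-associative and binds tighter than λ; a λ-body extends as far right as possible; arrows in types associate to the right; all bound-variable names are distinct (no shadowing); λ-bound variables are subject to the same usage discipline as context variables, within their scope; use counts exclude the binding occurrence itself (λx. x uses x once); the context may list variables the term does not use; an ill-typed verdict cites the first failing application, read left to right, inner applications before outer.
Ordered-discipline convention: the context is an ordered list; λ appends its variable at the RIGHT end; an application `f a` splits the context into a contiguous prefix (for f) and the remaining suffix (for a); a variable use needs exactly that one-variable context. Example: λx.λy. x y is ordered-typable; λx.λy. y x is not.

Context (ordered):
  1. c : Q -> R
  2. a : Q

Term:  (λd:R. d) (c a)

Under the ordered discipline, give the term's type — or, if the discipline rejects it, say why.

term : R
use counts: c: 1; a: 1; d [bound]: 1
uses in reading order: d, c, a
typing: the term checks, with type R
per-discipline verdicts: ordered ✓; linear ✓; affine ✓; relevant ✓; unrestricted ✓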